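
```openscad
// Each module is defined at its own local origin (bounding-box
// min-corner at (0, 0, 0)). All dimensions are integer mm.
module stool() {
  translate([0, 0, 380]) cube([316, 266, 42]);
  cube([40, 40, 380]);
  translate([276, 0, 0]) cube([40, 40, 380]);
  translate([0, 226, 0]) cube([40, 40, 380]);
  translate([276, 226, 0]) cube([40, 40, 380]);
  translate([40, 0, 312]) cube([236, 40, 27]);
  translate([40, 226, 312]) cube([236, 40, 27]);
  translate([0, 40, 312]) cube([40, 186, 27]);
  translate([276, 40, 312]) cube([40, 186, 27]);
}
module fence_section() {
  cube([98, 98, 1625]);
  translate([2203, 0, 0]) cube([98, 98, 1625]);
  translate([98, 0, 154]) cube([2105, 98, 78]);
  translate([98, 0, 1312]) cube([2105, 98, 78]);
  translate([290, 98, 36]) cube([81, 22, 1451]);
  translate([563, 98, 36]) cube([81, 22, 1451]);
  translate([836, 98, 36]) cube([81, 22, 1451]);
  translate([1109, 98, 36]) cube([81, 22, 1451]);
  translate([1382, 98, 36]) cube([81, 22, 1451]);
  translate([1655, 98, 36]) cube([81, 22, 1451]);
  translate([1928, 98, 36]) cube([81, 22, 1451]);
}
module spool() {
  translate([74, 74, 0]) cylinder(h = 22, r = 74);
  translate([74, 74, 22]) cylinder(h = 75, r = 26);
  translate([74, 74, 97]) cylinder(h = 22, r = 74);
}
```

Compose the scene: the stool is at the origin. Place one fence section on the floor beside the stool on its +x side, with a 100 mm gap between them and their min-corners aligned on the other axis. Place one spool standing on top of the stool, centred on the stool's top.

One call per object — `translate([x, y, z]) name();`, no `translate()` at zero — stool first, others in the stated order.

stool();
translate([416, 0, 0]) fence_section();
translate([84, 59, 422]) spool();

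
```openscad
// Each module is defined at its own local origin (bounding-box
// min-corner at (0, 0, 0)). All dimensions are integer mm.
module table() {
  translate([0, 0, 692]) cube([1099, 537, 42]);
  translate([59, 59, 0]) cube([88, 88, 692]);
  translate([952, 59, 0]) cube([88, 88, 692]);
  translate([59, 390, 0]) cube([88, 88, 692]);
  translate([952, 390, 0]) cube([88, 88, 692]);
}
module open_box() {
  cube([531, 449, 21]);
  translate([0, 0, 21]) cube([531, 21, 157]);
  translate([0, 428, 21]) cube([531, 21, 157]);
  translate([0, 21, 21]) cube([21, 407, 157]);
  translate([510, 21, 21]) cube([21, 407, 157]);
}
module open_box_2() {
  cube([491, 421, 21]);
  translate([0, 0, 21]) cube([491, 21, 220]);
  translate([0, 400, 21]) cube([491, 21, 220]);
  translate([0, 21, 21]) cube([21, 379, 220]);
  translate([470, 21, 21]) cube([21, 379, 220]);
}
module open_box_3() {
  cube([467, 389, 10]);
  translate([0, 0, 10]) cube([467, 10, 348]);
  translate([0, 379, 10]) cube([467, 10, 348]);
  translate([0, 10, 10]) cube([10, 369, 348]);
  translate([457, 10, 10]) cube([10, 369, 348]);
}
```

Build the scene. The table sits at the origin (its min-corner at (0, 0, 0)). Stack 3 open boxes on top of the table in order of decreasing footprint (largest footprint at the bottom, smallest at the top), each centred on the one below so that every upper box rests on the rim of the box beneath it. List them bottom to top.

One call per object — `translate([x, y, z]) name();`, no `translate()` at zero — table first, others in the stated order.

table();
translate([284, 44, 734]) open_box();
translate([304, 58, 912]) open_box_2();
translate([316, 74, 1153]) open_box_3();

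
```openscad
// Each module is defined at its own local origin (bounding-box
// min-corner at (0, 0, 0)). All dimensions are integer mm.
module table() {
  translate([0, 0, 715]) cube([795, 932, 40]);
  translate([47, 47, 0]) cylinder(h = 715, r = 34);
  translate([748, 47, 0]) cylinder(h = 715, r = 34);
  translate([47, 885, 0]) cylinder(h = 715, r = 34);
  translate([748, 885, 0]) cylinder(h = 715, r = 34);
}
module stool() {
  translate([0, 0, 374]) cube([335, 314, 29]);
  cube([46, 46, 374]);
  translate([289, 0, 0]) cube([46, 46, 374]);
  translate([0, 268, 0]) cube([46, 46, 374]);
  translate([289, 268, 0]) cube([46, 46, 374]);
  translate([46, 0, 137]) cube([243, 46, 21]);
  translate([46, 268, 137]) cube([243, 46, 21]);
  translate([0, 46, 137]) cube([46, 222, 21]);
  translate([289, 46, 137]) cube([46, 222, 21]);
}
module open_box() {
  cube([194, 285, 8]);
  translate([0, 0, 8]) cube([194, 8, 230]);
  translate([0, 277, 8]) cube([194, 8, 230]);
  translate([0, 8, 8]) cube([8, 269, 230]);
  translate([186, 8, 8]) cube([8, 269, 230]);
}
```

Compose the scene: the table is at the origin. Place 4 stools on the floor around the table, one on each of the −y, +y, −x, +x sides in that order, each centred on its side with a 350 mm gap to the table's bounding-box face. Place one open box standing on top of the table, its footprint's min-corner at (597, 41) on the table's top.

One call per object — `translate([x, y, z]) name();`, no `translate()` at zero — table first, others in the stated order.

table();
translate([230, -664, 0]) stool();
translate([230, 1282, 0]) stool();
translate([-685, 309, 0]) stool();
translate([1145, 309, 0]) stool();
translate([597, 41, 755]) open_box();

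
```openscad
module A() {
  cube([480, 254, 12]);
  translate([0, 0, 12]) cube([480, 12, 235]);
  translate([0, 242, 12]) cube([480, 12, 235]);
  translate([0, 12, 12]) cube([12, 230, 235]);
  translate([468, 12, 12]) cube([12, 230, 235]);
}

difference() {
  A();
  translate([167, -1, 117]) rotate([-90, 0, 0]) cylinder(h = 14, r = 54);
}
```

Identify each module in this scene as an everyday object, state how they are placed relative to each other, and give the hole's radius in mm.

The subtracted cylinder has r = 54 mm.

A is an open box. The open box has a circular hole through its front wall. The hole's radius is 54 mm.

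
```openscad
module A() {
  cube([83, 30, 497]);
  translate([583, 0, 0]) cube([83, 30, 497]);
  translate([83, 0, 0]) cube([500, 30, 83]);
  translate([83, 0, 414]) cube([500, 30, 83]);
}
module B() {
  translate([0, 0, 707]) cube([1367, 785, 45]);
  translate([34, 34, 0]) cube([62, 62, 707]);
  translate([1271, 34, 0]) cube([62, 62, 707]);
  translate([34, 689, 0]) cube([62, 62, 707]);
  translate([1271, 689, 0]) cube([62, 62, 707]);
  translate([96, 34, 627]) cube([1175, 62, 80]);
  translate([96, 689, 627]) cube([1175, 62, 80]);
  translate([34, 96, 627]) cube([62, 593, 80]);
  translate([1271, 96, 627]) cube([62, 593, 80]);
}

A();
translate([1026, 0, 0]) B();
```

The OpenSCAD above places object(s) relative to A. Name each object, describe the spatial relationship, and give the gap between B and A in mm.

A is a picture frame. B is a table. The table is on the floor beside the picture frame on its +x side. The gap between the table and the picture frame is 360 mm.

The table's nearest face is 360 mm from the picture frame's +x face.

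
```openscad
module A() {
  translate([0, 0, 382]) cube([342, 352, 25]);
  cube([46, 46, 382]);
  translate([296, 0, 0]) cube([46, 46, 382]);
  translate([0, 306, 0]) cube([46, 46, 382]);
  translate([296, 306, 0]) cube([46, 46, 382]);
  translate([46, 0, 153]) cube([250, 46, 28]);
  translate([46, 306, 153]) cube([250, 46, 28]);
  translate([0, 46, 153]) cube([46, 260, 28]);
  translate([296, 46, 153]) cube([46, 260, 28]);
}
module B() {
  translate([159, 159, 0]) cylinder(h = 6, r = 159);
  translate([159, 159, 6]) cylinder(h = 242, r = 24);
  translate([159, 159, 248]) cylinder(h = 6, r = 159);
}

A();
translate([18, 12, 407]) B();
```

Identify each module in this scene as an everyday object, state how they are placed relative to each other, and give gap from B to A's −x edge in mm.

The spool's min-x is at 18; the stool's min-x is 0; gap = 18 mm.

A is a stool. B is a spool. The spool is on top of the stool. The gap from the spool to the stool's −x edge is 18 mm.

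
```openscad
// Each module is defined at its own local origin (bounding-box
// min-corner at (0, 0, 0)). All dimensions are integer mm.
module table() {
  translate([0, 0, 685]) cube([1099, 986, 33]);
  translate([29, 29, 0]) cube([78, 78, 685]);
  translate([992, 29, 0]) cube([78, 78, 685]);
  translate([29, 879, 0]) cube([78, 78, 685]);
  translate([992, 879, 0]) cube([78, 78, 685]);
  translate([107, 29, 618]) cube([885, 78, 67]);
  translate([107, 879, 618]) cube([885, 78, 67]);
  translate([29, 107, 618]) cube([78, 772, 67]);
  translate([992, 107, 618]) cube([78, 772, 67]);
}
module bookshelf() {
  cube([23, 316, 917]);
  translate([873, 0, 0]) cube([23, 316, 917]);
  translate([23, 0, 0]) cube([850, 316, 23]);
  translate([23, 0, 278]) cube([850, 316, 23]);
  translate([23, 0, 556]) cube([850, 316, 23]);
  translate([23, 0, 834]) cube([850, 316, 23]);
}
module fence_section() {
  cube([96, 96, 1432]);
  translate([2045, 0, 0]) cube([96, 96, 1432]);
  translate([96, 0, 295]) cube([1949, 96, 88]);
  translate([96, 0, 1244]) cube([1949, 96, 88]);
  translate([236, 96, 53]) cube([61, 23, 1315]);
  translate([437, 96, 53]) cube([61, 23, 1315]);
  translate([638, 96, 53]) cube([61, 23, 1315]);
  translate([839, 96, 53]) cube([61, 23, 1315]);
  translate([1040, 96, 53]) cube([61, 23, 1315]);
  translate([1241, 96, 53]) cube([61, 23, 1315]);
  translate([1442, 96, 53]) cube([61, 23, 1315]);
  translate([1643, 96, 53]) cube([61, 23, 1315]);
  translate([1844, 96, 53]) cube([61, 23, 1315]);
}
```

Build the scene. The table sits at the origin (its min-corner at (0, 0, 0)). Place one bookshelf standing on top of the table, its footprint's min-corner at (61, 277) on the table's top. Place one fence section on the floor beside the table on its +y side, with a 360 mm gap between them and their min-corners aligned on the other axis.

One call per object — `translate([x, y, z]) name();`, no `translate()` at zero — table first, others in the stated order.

table();
translate([61, 277, 718]) bookshelf();
translate([0, 1346, 0]) fence_section();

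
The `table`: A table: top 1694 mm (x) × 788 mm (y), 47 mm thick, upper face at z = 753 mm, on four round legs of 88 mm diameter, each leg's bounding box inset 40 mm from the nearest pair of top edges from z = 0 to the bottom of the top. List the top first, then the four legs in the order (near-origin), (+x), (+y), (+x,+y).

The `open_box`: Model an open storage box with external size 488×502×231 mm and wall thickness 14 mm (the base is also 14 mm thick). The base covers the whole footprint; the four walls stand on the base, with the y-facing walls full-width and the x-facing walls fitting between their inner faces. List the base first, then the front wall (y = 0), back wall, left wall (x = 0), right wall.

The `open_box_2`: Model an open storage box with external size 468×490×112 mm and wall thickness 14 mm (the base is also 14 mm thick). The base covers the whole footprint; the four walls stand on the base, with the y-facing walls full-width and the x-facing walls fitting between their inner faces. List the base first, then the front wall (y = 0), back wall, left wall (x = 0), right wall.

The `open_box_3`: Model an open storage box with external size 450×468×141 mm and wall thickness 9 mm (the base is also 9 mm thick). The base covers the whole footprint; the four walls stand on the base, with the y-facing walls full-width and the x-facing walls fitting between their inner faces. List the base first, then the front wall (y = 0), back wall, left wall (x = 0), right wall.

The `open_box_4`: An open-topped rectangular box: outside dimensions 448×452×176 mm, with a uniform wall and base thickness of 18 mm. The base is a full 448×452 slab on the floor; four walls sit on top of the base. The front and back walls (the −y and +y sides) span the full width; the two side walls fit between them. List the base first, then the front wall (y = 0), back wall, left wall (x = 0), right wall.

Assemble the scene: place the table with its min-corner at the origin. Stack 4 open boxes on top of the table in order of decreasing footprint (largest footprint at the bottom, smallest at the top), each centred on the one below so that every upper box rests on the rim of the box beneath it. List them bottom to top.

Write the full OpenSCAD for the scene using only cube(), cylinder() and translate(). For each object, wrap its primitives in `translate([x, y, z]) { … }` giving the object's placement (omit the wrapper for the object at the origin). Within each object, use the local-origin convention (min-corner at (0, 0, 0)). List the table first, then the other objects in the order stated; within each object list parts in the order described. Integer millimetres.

translate([0, 0, 706]) cube([1694, 788, 47]);
translate([84, 84, 0]) cylinder(h = 706, r = 44);
translate([1610, 84, 0]) cylinder(h = 706, r = 44);
translate([84, 704, 0]) cylinder(h = 706, r = 44);
translate([1610, 704, 0]) cylinder(h = 706, r = 44);
translate([603, 143, 753]) {
  cube([488, 502, 14]);
  translate([0, 0, 14]) cube([488, 14, 217]);
  translate([0, 488, 14]) cube([488, 14, 217]);
  translate([0, 14, 14]) cube([14, 474, 217]);
  translate([474, 14, 14]) cube([14, 474, 217]);
}
translate([613, 149, 984]) {
  cube([468, 490, 14]);
  translate([0, 0, 14]) cube([468, 14, 98]);
  translate([0, 476, 14]) cube([468, 14, 98]);
  translate([0, 14, 14]) cube([14, 462, 98]);
  translate([454, 14, 14]) cube([14, 462, 98]);
}
translate([622, 160, 1096]) {
  cube([450, 468, 9]);
  translate([0, 0, 9]) cube([450, 9, 132]);
  translate([0, 459, 9]) cube([450, 9, 132]);
  translate([0, 9, 9]) cube([9, 450, 132]);
  translate([441, 9, 9]) cube([9, 450, 132]);
}
translate([623, 168, 1237]) {
  cube([448, 452, 18]);
  translate([0, 0, 18]) cube([448, 18, 158]);
  translate([0, 434, 18]) cube([448, 18, 158]);
  translate([0, 18, 18]) cube([18, 416, 158]);
  translate([430, 18, 18]) cube([18, 416, 158]);
}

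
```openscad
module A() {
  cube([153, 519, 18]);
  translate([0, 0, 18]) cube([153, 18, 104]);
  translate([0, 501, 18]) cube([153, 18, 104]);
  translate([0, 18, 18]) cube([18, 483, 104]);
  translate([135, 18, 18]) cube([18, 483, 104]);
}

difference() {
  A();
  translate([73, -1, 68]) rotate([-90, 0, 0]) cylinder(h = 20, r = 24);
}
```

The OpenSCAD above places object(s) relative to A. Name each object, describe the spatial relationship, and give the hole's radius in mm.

The subtracted cylinder has r = 24 mm.

A is an open box. The open box has a circular hole through its front wall. The hole's radius is 24 mm.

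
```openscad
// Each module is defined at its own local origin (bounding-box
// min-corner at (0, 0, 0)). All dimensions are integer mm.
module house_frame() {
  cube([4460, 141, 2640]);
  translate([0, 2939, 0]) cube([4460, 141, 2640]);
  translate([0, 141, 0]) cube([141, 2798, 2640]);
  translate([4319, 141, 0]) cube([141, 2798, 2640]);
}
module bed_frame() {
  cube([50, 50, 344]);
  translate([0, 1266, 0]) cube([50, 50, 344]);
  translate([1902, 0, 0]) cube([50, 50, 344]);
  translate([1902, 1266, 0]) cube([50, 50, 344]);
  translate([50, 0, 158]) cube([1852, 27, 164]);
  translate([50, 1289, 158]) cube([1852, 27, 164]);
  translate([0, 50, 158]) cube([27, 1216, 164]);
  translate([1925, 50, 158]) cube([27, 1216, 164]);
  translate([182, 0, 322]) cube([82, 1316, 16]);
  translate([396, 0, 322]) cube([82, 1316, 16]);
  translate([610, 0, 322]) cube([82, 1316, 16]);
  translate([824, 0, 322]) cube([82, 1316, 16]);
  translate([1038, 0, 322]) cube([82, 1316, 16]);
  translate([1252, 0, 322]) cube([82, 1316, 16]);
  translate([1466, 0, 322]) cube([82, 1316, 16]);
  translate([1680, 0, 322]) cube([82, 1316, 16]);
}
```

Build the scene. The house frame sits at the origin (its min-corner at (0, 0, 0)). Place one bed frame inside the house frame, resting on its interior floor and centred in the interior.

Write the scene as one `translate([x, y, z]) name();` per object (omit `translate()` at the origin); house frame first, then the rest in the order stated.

house_frame();
translate([1254, 882, 0]) bed_frame();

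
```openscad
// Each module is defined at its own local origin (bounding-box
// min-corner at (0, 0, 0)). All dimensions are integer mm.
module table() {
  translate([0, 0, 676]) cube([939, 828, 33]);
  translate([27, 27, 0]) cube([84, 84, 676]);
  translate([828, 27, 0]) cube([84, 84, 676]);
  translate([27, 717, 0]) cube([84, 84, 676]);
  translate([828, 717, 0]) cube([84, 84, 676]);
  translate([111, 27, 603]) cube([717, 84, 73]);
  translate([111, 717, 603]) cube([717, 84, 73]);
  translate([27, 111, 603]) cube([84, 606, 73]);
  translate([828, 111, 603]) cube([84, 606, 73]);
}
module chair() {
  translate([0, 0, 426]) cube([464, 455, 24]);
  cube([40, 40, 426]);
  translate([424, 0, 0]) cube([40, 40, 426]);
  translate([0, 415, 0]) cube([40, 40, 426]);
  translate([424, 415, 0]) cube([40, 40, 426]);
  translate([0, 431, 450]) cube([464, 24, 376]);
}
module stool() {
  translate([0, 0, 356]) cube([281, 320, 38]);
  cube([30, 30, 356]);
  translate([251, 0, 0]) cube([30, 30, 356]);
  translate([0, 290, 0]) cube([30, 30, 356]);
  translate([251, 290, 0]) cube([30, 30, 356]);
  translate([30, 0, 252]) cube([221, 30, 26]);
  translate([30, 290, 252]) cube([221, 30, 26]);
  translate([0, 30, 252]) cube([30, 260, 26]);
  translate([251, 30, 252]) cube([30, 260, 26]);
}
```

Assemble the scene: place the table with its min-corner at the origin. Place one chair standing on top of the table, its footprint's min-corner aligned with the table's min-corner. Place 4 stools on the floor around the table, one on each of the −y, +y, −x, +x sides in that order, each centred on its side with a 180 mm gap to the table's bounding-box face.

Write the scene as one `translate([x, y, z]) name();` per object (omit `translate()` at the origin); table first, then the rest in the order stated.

table();
translate([0, 0, 709]) chair();
translate([329, -500, 0]) stool();
translate([329, 1008, 0]) stool();
translate([-461, 254, 0]) stool();
translate([1119, 254, 0]) stool();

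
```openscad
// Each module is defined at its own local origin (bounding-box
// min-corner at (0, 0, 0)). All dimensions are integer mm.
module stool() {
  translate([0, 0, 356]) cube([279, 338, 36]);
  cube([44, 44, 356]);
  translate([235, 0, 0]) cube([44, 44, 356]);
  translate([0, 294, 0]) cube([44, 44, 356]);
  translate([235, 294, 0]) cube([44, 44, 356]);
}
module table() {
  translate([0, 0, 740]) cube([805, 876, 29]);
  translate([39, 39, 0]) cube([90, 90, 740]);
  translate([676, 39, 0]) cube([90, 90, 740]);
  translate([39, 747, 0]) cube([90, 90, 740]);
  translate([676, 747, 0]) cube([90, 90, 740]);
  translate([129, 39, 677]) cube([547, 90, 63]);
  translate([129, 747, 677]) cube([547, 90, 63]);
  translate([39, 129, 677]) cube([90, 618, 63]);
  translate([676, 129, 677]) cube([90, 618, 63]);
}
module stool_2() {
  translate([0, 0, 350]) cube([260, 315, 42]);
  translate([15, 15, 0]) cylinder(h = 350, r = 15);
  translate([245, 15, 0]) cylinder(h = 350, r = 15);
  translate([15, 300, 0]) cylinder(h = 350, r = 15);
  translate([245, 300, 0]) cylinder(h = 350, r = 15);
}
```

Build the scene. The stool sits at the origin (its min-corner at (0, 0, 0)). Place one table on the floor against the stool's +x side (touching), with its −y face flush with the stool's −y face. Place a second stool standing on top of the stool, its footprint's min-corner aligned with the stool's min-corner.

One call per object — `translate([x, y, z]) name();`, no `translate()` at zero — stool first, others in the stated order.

stool();
translate([279, 0, 0]) table();
translate([0, 0, 392]) stool_2();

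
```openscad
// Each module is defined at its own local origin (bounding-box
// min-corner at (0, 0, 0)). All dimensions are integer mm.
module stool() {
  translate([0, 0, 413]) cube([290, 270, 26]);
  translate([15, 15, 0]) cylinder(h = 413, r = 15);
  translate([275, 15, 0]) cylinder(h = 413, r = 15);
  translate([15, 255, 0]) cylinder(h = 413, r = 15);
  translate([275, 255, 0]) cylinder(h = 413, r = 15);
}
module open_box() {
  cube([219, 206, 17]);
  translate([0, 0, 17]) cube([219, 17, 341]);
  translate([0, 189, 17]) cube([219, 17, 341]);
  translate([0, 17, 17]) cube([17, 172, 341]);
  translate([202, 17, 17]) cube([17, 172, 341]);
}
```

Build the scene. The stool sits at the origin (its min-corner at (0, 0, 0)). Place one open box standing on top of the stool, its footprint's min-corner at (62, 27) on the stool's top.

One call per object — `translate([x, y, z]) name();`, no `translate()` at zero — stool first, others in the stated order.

stool();
translate([62, 27, 439]) open_box();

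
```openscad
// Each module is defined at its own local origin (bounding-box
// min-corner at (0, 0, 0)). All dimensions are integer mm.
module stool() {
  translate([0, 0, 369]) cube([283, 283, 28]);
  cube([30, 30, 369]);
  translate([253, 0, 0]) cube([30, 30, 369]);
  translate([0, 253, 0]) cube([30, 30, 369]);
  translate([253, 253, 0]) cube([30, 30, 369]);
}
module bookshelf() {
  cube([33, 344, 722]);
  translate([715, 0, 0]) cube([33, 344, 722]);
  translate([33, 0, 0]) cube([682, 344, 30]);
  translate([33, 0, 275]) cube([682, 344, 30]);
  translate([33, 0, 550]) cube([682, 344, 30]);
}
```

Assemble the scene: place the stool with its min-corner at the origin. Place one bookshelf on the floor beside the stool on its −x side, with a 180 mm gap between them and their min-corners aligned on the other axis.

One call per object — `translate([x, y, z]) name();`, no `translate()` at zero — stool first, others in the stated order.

stool();
translate([-928, 0, 0]) bookshelf();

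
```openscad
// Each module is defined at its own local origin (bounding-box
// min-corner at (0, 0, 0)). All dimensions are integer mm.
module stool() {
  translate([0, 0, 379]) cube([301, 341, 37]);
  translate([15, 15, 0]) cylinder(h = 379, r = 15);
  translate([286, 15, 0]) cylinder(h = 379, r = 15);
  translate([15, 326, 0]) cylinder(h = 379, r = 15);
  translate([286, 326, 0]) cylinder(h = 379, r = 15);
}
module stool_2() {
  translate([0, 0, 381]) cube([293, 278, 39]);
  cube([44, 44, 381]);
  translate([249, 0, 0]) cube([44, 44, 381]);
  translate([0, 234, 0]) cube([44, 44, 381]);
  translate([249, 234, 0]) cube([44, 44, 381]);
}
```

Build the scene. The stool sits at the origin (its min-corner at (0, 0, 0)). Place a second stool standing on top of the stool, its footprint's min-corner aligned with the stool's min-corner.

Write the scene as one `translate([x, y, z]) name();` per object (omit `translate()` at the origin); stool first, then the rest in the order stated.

stool();
translate([0, 0, 416]) stool_2();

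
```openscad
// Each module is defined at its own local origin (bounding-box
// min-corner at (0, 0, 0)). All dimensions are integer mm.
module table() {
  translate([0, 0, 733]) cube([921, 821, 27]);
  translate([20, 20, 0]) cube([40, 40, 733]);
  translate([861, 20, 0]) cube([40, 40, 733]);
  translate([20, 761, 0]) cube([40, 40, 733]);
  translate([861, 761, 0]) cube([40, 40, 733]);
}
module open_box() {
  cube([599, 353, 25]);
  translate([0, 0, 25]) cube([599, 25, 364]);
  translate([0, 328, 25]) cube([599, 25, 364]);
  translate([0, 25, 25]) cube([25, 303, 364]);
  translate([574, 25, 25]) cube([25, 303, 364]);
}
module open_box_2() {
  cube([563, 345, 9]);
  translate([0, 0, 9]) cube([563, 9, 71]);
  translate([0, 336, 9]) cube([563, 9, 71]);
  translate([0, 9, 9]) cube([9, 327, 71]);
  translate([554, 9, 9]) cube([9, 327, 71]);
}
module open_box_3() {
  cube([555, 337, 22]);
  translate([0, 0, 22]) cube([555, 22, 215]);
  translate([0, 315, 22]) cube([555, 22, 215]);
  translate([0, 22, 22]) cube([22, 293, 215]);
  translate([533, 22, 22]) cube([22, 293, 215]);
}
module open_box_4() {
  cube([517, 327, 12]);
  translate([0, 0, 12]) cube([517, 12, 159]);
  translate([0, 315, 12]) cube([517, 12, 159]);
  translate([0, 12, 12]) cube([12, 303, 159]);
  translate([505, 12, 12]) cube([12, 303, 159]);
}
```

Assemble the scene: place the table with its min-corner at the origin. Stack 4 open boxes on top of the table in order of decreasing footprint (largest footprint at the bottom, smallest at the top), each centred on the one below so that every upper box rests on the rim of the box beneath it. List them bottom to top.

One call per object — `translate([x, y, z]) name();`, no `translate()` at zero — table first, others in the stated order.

table();
translate([161, 234, 760]) open_box();
translate([179, 238, 1149]) open_box_2();
translate([183, 242, 1229]) open_box_3();
translate([202, 247, 1466]) open_box_4();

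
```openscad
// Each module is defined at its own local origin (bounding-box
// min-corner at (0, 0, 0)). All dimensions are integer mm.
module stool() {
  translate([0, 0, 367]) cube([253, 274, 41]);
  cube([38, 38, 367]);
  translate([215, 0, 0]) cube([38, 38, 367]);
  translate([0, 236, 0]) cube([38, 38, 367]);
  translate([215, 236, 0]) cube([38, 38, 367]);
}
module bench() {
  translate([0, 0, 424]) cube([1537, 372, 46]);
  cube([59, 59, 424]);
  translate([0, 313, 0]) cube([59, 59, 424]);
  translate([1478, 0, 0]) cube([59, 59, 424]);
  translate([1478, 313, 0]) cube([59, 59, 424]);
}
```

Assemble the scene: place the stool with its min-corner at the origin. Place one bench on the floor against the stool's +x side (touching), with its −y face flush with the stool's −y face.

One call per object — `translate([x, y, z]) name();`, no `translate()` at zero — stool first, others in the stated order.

stool();
translate([253, 0, 0]) bench();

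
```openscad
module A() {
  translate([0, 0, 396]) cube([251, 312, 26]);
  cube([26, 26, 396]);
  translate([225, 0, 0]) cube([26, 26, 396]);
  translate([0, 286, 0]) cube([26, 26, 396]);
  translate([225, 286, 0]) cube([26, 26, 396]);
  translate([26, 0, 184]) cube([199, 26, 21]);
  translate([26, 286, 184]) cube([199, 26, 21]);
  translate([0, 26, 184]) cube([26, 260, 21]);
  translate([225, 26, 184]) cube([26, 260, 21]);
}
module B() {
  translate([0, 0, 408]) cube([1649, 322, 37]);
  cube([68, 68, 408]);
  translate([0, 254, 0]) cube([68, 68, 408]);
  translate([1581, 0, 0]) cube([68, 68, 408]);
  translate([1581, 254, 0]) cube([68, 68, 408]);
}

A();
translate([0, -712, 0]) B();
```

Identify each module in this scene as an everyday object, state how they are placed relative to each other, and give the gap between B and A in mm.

The bench's nearest face is 390 mm from the stool's −y face.

A is a stool. B is a bench. The bench is on the floor beside the stool on its −y side. The gap between the bench and the stool is 390 mm.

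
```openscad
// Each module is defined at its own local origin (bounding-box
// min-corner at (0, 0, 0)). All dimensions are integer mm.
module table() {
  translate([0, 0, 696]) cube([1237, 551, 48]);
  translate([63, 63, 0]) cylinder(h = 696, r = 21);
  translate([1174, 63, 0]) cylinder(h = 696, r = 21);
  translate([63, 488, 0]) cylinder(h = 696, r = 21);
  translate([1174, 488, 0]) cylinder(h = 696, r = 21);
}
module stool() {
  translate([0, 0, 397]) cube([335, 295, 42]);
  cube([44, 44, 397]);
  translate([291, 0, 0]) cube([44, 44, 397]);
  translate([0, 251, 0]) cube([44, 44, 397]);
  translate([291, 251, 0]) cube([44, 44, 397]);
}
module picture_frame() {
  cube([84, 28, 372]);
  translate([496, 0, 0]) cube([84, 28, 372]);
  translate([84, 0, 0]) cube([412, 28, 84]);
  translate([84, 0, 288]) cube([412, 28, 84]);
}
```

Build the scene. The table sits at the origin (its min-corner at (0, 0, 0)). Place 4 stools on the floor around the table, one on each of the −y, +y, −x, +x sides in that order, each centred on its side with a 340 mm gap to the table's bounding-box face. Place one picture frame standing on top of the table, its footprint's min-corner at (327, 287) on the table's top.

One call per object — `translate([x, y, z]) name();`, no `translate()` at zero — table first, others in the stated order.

table();
translate([451, -635, 0]) stool();
translate([451, 891, 0]) stool();
translate([-675, 128, 0]) stool();
translate([1577, 128, 0]) stool();
translate([327, 287, 744]) picture_frame();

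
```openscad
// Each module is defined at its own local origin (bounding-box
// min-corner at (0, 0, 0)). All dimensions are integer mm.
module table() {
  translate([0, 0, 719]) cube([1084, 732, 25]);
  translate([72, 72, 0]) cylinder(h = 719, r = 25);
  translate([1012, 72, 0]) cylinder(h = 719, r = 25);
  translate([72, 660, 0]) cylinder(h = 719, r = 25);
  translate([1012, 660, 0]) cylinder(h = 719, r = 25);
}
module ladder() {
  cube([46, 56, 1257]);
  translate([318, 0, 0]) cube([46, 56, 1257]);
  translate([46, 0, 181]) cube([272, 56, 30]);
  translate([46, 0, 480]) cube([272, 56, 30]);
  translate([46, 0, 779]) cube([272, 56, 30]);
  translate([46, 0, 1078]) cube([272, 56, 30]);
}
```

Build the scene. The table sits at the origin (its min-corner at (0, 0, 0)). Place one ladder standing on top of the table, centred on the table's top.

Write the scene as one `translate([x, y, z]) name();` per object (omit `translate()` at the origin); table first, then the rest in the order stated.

table();
translate([360, 338, 744]) ladder();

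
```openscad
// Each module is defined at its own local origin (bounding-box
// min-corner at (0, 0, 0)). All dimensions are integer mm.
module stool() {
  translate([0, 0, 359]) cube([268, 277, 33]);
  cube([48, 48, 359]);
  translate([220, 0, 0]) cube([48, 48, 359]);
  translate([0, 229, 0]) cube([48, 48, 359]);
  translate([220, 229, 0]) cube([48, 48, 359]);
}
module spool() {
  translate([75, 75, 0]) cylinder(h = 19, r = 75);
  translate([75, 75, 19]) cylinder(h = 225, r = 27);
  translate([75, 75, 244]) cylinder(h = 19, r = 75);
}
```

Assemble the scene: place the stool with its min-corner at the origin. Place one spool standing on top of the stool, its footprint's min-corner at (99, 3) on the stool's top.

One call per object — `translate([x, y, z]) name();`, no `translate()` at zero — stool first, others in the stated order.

stool();
translate([99, 3, 392]) spool();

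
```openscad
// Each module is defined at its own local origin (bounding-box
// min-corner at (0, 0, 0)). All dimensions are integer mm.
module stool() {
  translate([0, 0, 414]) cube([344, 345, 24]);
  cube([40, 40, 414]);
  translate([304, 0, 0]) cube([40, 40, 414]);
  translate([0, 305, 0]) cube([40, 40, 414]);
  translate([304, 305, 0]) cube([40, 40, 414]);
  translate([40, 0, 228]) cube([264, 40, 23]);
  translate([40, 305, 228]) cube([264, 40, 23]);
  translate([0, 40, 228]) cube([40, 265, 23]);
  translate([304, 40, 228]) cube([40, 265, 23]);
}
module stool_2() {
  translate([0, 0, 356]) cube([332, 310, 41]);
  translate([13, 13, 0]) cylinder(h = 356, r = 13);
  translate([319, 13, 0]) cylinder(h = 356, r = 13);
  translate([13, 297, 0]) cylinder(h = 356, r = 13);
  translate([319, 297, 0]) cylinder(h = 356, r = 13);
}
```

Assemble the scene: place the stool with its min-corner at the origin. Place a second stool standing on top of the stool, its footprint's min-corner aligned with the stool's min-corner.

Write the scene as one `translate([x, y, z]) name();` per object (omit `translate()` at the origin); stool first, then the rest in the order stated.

stool();
translate([0, 0, 438]) stool_2();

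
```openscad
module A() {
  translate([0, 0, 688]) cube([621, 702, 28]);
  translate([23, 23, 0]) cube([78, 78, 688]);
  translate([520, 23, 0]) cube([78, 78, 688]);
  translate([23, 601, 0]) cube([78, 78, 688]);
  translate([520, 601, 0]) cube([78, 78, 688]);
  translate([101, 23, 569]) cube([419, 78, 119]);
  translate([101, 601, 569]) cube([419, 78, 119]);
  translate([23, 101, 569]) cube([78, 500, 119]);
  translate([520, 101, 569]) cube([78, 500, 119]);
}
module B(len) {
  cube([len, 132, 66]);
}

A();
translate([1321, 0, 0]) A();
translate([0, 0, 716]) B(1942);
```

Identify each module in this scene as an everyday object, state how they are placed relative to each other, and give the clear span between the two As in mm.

A is a table. B is a beam. A beam spans the tops of two tables. The clear span between the two tables is 700 mm.

Second table starts at x = 1321; first ends at x = 621; clear span = 1321 − 621 = 700 mm.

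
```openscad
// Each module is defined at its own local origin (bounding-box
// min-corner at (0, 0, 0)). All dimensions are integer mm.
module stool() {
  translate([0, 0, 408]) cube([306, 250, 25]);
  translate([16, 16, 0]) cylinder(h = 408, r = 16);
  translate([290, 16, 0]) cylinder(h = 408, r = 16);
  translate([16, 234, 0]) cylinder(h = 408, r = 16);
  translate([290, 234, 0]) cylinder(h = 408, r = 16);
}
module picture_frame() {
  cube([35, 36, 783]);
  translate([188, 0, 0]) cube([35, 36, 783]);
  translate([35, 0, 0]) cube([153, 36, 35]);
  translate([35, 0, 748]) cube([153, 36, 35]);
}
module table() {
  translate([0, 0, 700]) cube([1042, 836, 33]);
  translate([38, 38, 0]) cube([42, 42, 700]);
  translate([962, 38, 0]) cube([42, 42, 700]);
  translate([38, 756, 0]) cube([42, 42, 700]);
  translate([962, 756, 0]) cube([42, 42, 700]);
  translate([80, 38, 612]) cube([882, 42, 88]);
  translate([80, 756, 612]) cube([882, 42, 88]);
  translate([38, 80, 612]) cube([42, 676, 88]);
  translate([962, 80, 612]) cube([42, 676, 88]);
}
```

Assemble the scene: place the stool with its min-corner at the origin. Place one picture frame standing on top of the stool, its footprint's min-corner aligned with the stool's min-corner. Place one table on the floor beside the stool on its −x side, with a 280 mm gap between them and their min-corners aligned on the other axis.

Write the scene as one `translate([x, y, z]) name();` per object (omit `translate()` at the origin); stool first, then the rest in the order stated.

stool();
translate([0, 0, 433]) picture_frame();
translate([-1322, 0, 0]) table();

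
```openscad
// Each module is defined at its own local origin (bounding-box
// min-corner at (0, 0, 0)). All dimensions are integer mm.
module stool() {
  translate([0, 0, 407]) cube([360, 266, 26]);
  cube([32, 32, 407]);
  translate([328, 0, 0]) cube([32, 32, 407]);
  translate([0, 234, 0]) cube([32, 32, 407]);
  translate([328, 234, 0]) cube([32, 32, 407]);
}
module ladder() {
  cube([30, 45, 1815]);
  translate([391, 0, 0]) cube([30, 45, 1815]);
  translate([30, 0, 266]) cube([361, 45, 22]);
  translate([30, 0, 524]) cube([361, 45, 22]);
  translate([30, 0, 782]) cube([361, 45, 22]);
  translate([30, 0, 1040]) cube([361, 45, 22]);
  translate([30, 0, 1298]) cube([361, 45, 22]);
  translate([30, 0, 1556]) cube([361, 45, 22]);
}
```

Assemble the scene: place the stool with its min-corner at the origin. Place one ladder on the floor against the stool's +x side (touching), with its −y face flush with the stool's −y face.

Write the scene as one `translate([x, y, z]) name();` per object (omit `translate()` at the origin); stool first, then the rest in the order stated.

stool();
translate([360, 0, 0]) ladder();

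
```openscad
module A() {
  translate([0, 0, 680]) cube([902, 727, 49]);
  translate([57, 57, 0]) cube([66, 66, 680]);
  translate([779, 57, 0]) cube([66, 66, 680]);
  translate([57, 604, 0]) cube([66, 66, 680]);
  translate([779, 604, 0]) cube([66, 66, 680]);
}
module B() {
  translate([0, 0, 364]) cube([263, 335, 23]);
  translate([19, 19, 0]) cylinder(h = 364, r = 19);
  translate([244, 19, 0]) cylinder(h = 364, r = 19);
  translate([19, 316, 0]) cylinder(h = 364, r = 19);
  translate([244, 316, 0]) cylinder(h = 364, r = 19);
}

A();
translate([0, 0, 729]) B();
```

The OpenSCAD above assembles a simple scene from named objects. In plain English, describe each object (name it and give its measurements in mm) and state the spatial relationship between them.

A is a table with a 902×727 mm rectangular top, 49 mm thick, top surface at z = 729 mm, supported by four 66×66 mm square legs, each inset 57 mm from the nearest pair of top edges, running from the floor.

B is a simple wooden stool: a rectangular seat 263 mm (x) by 335 mm (y), 23 mm thick, top face at z = 387 mm, on four round legs, each 38 mm in diameter. The legs rest on z = 0, each leg's axis is inset half a diameter from the nearest pair of seat edges (so the leg's bounding box is flush with the corner).

The stool is on top of the table.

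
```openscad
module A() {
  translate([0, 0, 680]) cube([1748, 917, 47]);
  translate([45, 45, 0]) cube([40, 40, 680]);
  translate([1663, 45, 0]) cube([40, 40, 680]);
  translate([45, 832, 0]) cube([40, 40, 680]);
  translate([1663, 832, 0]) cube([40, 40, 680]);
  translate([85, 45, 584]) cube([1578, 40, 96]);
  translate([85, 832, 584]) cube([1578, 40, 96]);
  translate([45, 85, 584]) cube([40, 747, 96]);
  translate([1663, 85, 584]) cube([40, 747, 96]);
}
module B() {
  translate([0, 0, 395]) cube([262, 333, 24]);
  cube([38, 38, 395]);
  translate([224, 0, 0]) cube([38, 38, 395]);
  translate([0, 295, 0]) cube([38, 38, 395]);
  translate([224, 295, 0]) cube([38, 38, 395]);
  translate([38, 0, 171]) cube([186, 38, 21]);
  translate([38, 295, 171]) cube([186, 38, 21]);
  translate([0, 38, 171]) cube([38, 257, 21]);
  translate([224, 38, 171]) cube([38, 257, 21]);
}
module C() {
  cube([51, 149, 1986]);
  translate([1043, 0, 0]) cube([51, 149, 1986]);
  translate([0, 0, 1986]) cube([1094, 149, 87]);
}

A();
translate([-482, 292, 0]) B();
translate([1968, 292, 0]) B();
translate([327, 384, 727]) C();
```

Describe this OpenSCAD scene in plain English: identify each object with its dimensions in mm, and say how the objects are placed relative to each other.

A is a table with a 1748×917 mm rectangular top, 47 mm thick, top surface at z = 727 mm, supported by four 40×40 mm square legs, each inset 45 mm from the nearest pair of top edges, running from the floor. Four apron rails, 40 mm thick and 96 mm tall, run between adjacent legs with their top edges flush with the underside of the top and their outer faces flush with the legs' outer faces.

B is a four-legged stool. The seat is 262×333 mm, 24 mm thick, top at z = 419 mm. It stands on four square legs, each 38×38 mm in cross-section, from z = 0 to the seat underside, each flush with a corner of the seat. Four stretchers, 38 mm wide and 21 mm tall, connect adjacent legs with their undersides at z = 171 mm, each running between the inner faces of the legs it joins and aligned with the legs' outer faces on the other axis.

C is a rectangular door frame: two vertical jambs of 51×149 mm section, 1986 mm tall, with a clear opening 992 mm wide between their inner faces. A header 87 mm tall and 149 mm deep lies on top of the jambs and spans the full outside width.

Two stools sit around the table at the −x, +x sides. The door frame is on top of the table, centred.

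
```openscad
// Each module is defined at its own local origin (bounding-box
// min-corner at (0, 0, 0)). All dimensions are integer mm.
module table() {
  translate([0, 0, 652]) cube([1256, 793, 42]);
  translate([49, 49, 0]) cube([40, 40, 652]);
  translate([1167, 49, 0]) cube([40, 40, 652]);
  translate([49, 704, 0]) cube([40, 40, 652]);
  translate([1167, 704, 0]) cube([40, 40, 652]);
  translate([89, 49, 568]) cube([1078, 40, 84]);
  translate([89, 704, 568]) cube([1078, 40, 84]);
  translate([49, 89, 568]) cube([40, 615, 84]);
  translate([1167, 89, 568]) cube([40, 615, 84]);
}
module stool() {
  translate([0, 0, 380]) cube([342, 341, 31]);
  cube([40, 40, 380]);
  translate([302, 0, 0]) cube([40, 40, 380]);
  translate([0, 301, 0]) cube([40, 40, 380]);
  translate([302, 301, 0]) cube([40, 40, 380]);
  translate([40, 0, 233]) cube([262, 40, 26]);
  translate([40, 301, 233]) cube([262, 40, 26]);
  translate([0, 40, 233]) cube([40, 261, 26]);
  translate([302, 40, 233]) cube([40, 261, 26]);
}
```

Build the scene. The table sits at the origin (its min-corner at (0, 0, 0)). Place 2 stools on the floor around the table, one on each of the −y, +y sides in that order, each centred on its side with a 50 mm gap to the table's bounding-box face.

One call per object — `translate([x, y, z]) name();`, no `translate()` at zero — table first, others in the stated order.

table();
translate([457, -391, 0]) stool();
translate([457, 843, 0]) stool();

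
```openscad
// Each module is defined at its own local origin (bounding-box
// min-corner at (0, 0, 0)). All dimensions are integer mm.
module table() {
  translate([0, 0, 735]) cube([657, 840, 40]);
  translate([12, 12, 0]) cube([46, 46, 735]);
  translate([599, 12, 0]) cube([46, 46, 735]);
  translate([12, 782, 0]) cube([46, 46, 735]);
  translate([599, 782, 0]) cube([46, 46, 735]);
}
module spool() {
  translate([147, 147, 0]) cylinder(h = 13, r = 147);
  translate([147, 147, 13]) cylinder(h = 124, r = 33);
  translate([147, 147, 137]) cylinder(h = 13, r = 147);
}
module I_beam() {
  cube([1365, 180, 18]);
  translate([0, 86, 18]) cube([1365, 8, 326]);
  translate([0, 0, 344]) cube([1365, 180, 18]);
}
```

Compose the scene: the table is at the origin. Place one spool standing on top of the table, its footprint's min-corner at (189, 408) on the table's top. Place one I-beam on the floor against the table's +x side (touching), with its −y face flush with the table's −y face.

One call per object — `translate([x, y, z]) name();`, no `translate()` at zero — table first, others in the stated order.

table();
translate([189, 408, 775]) spool();
translate([657, 0, 0]) I_beam();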